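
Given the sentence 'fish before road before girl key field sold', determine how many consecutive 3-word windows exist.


Word trigrams from [8] words:
  Trigram 1: (fish before road)
  Trigram 2: (before road before)
  Trigram 3: (road before girl)
  Trigram 4: (before girl key)
  Trigram 5: (girl key field)
  Trigram 6: (key field sold)
Total word trigrams: 8 - 2 = 6

6


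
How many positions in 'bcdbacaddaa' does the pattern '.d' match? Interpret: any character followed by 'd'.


Pattern: .d means any character followed by 'd'.
Scanning 'bcdbacaddaa' position-by-position:
  Pos 0: window 'bc' -> no
  Pos 1: window 'cd' -> MATCH
  Pos 2: window 'db' -> no
  Pos 3: window 'ba' -> no
  Pos 4: window 'ac' -> no
  Pos 5: window 'ca' -> no
  Pos 6: window 'ad' -> MATCH
  Pos 7: window 'dd' -> MATCH
  Pos 8: window 'da' -> no
  Pos 9: window 'aa' -> no
  Pos 10: window 'a' -> no
Total matches: 3

3


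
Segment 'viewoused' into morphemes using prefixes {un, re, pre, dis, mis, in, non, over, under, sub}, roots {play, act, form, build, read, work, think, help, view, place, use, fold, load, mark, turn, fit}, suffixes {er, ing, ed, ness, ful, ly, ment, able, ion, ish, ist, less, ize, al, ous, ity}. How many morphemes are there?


Segmenting 'viewoused' against the inventory:
  'view' -> root (morpheme 1)
  'ous' -> suffix (morpheme 2)
  'ed' -> suffix (morpheme 3)
Total morphemes: 3

3


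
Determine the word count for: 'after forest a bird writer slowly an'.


Counting words by splitting on spaces:
  Word 1: 'after'
  Word 2: 'forest'
  Word 3: 'a'
  Word 4: 'bird'
  Word 5: 'writer'
  Word 6: 'slowly'
  Word 7: 'an'
Total words: 7

7


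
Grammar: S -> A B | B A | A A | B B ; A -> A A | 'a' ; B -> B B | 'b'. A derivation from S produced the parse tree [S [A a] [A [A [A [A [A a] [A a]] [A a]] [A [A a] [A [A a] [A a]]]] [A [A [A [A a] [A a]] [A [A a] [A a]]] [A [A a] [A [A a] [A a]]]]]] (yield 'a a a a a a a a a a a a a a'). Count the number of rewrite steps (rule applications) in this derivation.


Every bracketed nonterminal node [X ...] in the tree is produced by exactly one rule application.
Reading the tree off as a leftmost derivation:
  Step 1: S  =>  A A   (applied S -> A A)
  Step 2: A A  =>  a A   (applied A -> a)
  Step 3: a A  =>  a A A   (applied A -> A A)
  Step 4: a A A  =>  a A A A   (applied A -> A A)
  Step 5: a A A A  =>  a A A A A   (applied A -> A A)
  Step 6: a A A A A  =>  a A A A A A   (applied A -> A A)
  Step 7: a A A A A A  =>  a a A A A A   (applied A -> a)
  Step 8: a a A A A A  =>  a a a A A A   (applied A -> a)
  Step 9: a a a A A A  =>  a a a a A A   (applied A -> a)
  Step 10: a a a a A A  =>  a a a a A A A   (applied A -> A A)
  Step 11: a a a a A A A  =>  a a a a a A A   (applied A -> a)
  Step 12: a a a a a A A  =>  a a a a a A A A   (applied A -> A A)
  Step 13: a a a a a A A A  =>  a a a a a a A A   (applied A -> a)
  Step 14: a a a a a a A A  =>  a a a a a a a A   (applied A -> a)
  Step 15: a a a a a a a A  =>  a a a a a a a A A   (applied A -> A A)
  Step 16: a a a a a a a A A  =>  a a a a a a a A A A   (applied A -> A A)
  Step 17: a a a a a a a A A A  =>  a a a a a a a A A A A   (applied A -> A A)
  Step 18: a a a a a a a A A A A  =>  a a a a a a a a A A A   (applied A -> a)
  Step 19: a a a a a a a a A A A  =>  a a a a a a a a a A A   (applied A -> a)
  Step 20: a a a a a a a a a A A  =>  a a a a a a a a a A A A   (applied A -> A A)
  Step 21: a a a a a a a a a A A A  =>  a a a a a a a a a a A A   (applied A -> a)
  Step 22: a a a a a a a a a a A A  =>  a a a a a a a a a a a A   (applied A -> a)
  Step 23: a a a a a a a a a a a A  =>  a a a a a a a a a a a A A   (applied A -> A A)
  Step 24: a a a a a a a a a a a A A  =>  a a a a a a a a a a a a A   (applied A -> a)
  Step 25: a a a a a a a a a a a a A  =>  a a a a a a a a a a a a A A   (applied A -> A A)
  Step 26: a a a a a a a a a a a a A A  =>  a a a a a a a a a a a a a A   (applied A -> a)
  Step 27: a a a a a a a a a a a a a A  =>  a a a a a a a a a a a a a a   (applied A -> a)
Final yield: a a a a a a a a a a a a a a
Total rewrite steps: 27

27


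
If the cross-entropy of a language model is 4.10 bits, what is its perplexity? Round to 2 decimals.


Perplexity formula: PP = 2^H
H = 4.10
PP = 2^4.10
Decompose: 2^4.10 = 2^4 * 2^0.10
2^4 = 16, 2^0.10 ~ 1.0717735
PP ~ 16 * 1.0717735 = 17.1483760
Rounded to 2 decimals: 17.15

17.15


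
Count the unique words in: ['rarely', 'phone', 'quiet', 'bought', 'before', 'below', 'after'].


Listing all tokens and tracking unique types:
  Token 1: 'rarely' -> NEW (unique so far: 1)
  Token 2: 'phone' -> NEW (unique so far: 2)
  Token 3: 'quiet' -> NEW (unique so far: 3)
  Token 4: 'bought' -> NEW (unique so far: 4)
  Token 5: 'before' -> NEW (unique so far: 5)
  Token 6: 'below' -> NEW (unique so far: 6)
  Token 7: 'after' -> NEW (unique so far: 7)
Unique types: ('after', 'before', 'below', 'bought', 'phone', 'quiet', 'rarely')
Vocabulary size: 7

7


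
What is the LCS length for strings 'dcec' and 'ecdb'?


DP table for LCS of 'dcec' and 'ecdb':
       e  c  d  b
    0  0  0  0  0
  d 0  0  0  1  1
  c 0  0  1  1  1
  e 0  1  1  1  1
  c 0  1  2  2  2
LCS: 'ec'
LCS length = 2

2


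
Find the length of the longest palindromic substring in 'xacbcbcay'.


Scanning 'xacbcbcay' for palindromic substrings.
Substring at positions 1-7: 'acbcbca'.
Check: reverse('acbcbca') = 'acbcbca' -> palindrome confirmed.
Neighbouring characters ('x' / 'y') break symmetry, so it cannot extend further.
No longer palindromic substring exists; longest length = 7

7


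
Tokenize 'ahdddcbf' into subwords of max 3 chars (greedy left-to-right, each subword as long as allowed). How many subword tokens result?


'ahdddcbf' has 8 characters.
Chunking with max size 3:
  Chunk 1: 'ahd' (positions 0-2)
  Chunk 2: 'ddc' (positions 3-5)
  Chunk 3: 'bf' (positions 6-7)
Total chunks: ceil(8 / 3) = 3

3


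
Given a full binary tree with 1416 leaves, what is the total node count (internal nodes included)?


Leaf nodes (terminals): 1416
Internal nodes = n - 1 = 1416 - 1 = 1415
Total = leaves + internal = 1416 + 1415 = 2831

2831


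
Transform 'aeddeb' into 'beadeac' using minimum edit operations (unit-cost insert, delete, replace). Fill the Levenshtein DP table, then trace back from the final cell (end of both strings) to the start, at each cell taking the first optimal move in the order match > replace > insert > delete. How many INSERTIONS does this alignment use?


Edit distance = 4. Backtracking from cell (6, 7) with preference match > replace > insert > delete,
then listing the resulting alignment 'aeddeb' -> 'beadeac' left to right:
  Step 1: replace a->b
  Step 2: keep 'e'
  Step 3: replace d->a
  Step 4: keep 'd'
  Step 5: keep 'e'
  Step 6: insert 'a' [insertion #1]
  Step 7: replace b->c
Total insertions: 1

1


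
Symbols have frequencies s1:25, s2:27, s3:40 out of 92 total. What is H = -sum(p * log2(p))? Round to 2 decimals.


Computing entropy H = -sum(p_i * log2(p_i)):
  s1: p = 25/92 = 0.2717, -p*log2(p) = 0.5108
  s2: p = 27/92 = 0.2935, -p*log2(p) = 0.5191
  s3: p = 40/92 = 0.4348, -p*log2(p) = 0.5224
H = sum of terms = 1.5523
Rounded to 2 decimals: 1.55

1.55


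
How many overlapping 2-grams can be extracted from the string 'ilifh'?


String 'ilifh' has length L = 5.
Number of overlapping n-grams = L - n + 1
Substituting: 5 - 2 + 1 = 4

4


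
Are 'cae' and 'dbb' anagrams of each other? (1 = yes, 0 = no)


Sort characters of 'cae': 'ace'
Sort characters of 'dbb': 'bbd'
Sorted forms differ -> they are NOT anagrams
Result: 0

0


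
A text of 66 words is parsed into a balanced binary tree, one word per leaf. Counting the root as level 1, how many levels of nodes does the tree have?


In a balanced binary tree with n leaves the deepest leaf is ceil(log2(n)) edges below the root,
so counting node levels inclusive of root and leaves gives ceil(log2(n)) + 1 levels.
log2(66) = 6.0444
ceil(6.0444) = 7
levels = 7 + 1 = 8

8


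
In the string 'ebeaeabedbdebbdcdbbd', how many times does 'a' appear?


Scanning 'ebeaeabedbdebbdcdbbd' for 'a':
  Position 3: 'a' -> MATCH (count: 1)
  Position 5: 'a' -> MATCH (count: 2)
Total occurrences of 'a': 2

2


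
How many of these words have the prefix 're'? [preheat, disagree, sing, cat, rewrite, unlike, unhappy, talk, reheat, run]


Checking each word for prefix 're':
  'preheat' -> no (count: 0)
  'disagree' -> no (count: 0)
  'sing' -> no (count: 0)
  'cat' -> no (count: 0)
  'rewrite' -> YES, starts with 're' (count: 1)
  'unlike' -> no (count: 1)
  'unhappy' -> no (count: 1)
  'talk' -> no (count: 1)
  'reheat' -> YES, starts with 're' (count: 2)
  'run' -> no (count: 2)
Total with prefix 're': 2

2


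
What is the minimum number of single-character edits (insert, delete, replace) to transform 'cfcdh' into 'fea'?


Building DP table for s1='cfcdh' (len 5) and s2='fea' (len 3):
       f  e  a
    0  1  2  3
  c 1  1  2  3
  f 2  1  2  3
  c 3  2  2  3
  d 4  3  3  3
  h 5  4  4  4
Edit distance = dp[5][3] = 4

4


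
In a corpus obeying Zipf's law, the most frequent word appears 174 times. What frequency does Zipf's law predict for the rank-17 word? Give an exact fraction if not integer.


Zipf's law: freq(rank) = f1 / rank
f1 = 174, rank = 17
freq = 174 / 17
GCD(174, 17) = 1
Simplified: 174/17

174/17


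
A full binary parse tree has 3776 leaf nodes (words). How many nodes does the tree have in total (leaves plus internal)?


Leaf nodes (terminals): 3776
Internal nodes = n - 1 = 3776 - 1 = 3775
Total = leaves + internal = 3776 + 3775 = 7551

7551


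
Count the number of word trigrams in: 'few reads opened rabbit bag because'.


Word trigrams from [6] words:
  Trigram 1: (few reads opened)
  Trigram 2: (reads opened rabbit)
  Trigram 3: (opened rabbit bag)
  Trigram 4: (rabbit bag because)
Total word trigrams: 6 - 2 = 4

4


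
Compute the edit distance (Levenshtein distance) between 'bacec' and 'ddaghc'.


Building DP table for s1='bacec' (len 5) and s2='ddaghc' (len 6):
       d  d  a  g  h  c
    0  1  2  3  4  5  6
  b 1  1  2  3  4  5  6
  a 2  2  2  2  3  4  5
  c 3  3  3  3  3  4  4
  e 4  4  4  4  4  4  5
  c 5  5  5  5  5  5  4
Edit distance = dp[5][6] = 4

4


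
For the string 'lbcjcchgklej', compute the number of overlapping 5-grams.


String 'lbcjcchgklej' has length L = 12.
Number of overlapping n-grams = L - n + 1
Substituting: 12 - 5 + 1 = 8

8


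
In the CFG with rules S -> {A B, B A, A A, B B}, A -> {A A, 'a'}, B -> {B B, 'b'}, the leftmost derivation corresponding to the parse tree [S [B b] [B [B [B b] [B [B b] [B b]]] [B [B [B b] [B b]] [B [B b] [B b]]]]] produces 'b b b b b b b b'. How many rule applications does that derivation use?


Every bracketed nonterminal node [X ...] in the tree is produced by exactly one rule application.
Reading the tree off as a leftmost derivation:
  Step 1: S  =>  B B   (applied S -> B B)
  Step 2: B B  =>  b B   (applied B -> b)
  Step 3: b B  =>  b B B   (applied B -> B B)
  Step 4: b B B  =>  b B B B   (applied B -> B B)
  Step 5: b B B B  =>  b b B B   (applied B -> b)
  Step 6: b b B B  =>  b b B B B   (applied B -> B B)
  Step 7: b b B B B  =>  b b b B B   (applied B -> b)
  Step 8: b b b B B  =>  b b b b B   (applied B -> b)
  Step 9: b b b b B  =>  b b b b B B   (applied B -> B B)
  Step 10: b b b b B B  =>  b b b b B B B   (applied B -> B B)
  Step 11: b b b b B B B  =>  b b b b b B B   (applied B -> b)
  Step 12: b b b b b B B  =>  b b b b b b B   (applied B -> b)
  Step 13: b b b b b b B  =>  b b b b b b B B   (applied B -> B B)
  Step 14: b b b b b b B B  =>  b b b b b b b B   (applied B -> b)
  Step 15: b b b b b b b B  =>  b b b b b b b b   (applied B -> b)
Final yield: b b b b b b b b
Total rewrite steps: 15

15


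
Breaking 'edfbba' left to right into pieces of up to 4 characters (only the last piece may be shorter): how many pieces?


'edfbba' has 6 characters.
Chunking with max size 4:
  Chunk 1: 'edfb' (positions 0-3)
  Chunk 2: 'ba' (positions 4-5)
Total chunks: ceil(6 / 4) = 2

2


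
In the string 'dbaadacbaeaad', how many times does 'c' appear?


Scanning 'dbaadacbaeaad' for 'c':
  Position 6: 'c' -> MATCH (count: 1)
Total occurrences of 'c': 1

1


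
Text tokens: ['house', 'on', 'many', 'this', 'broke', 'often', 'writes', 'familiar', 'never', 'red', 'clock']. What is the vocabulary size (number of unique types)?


Listing all tokens and tracking unique types:
  Token 1: 'house' -> NEW (unique so far: 1)
  Token 2: 'on' -> NEW (unique so far: 2)
  Token 3: 'many' -> NEW (unique so far: 3)
  Token 4: 'this' -> NEW (unique so far: 4)
  Token 5: 'broke' -> NEW (unique so far: 5)
  Token 6: 'often' -> NEW (unique so far: 6)
  Token 7: 'writes' -> NEW (unique so far: 7)
  Token 8: 'familiar' -> NEW (unique so far: 8)
  Token 9: 'never' -> NEW (unique so far: 9)
  Token 10: 'red' -> NEW (unique so far: 10)
  Token 11: 'clock' -> NEW (unique so far: 11)
Unique types: ('broke', 'clock', 'familiar', 'house', 'many', 'never', 'often', 'on', 'red', 'this', 'writes')
Vocabulary size: 11

11


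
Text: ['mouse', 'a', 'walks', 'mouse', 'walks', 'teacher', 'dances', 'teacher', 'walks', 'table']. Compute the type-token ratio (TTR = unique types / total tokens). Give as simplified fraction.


Tokens: 10
Unique types: ('a', 'dances', 'mouse', 'table', 'teacher', 'walks') = 6
TTR = 6/10
Simplify: divide both by 2 -> 3/5
TTR = 3/5

3/5


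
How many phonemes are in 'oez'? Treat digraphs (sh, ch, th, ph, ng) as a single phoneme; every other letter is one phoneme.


Parsing 'oez' greedily, digraphs first:
  'o' -> vowel phoneme (phonemes so far: 1)
  'e' -> vowel phoneme (phonemes so far: 2)
  'z' -> consonant phoneme (phonemes so far: 3)
Total phonemes: 3

3


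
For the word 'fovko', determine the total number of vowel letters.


Scanning each character of 'fovko':
  Position 1: 'f' -> consonant (running count: 0)
  Position 2: 'o' -> vowel (running count: 1)
  Position 3: 'v' -> consonant (running count: 1)
  Position 4: 'k' -> consonant (running count: 1)
  Position 5: 'o' -> vowel (running count: 2)
Total vowels: 2

2


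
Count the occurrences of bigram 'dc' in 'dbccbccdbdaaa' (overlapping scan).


Scanning 'dbccbccdbdaaa' for bigram 'dc':
  Position 0: 'db' -> no
  Position 1: 'bc' -> no
  Position 2: 'cc' -> no
  Position 3: 'cb' -> no
  Position 4: 'bc' -> no
  Position 5: 'cc' -> no
  Position 6: 'cd' -> no
  Position 7: 'db' -> no
  Position 8: 'bd' -> no
  Position 9: 'da' -> no
  Position 10: 'aa' -> no
  Position 11: 'aa' -> no
Total matches: 0

0


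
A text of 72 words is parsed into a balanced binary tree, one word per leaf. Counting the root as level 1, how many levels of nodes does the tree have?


In a balanced binary tree with n leaves the deepest leaf is ceil(log2(n)) edges below the root,
so counting node levels inclusive of root and leaves gives ceil(log2(n)) + 1 levels.
log2(72) = 6.1699
ceil(6.1699) = 7
levels = 7 + 1 = 8

8


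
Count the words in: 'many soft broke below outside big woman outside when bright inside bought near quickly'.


Counting words by splitting on spaces:
  Word 1: 'many'
  Word 2: 'soft'
  Word 3: 'broke'
  Word 4: 'below'
  Word 5: 'outside'
  Word 6: 'big'
  Word 7: 'woman'
  Word 8: 'outside'
  Word 9: 'when'
  Word 10: 'bright'
  Word 11: 'inside'
  Word 12: 'bought'
  Word 13: 'near'
  Word 14: 'quickly'
Total words: 14

14


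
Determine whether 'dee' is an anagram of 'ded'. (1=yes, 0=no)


Sort characters of 'dee': 'dee'
Sort characters of 'ded': 'dde'
Sorted forms differ -> they are NOT anagrams
Result: 0

0


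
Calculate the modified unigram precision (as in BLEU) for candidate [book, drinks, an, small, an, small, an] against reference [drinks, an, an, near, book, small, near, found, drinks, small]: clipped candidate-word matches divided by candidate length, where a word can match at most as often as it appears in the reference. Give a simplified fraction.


Reference word counts: {'an': 2, 'book': 1, 'drinks': 2, 'found': 1, 'near': 2, 'small': 2}
Checking each candidate word (with clipping):
  'book' -> in reference (ref count 1, used 1/1) -> match (matches: 1)
  'drinks' -> in reference (ref count 2, used 1/2) -> match (matches: 2)
  'an' -> in reference (ref count 2, used 1/2) -> match (matches: 3)
  'small' -> in reference (ref count 2, used 1/2) -> match (matches: 4)
  'an' -> in reference (ref count 2, used 2/2) -> match (matches: 5)
  'small' -> in reference (ref count 2, used 2/2) -> match (matches: 6)
  'an' -> ref count 2 already used up (2/2) -> clipped, no match (matches: 6)
Clipped matches: 6, Candidate length: 7
Precision = 6/7

6/7


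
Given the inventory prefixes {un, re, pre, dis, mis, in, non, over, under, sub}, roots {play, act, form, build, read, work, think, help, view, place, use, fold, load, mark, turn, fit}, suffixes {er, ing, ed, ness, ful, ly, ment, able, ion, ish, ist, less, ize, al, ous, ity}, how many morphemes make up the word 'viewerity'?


Segmenting 'viewerity' against the inventory:
  'view' -> root (morpheme 1)
  'er' -> suffix (morpheme 2)
  'ity' -> suffix (morpheme 3)
Total morphemes: 3

3


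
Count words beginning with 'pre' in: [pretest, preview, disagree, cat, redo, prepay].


Checking each word for prefix 'pre':
  'pretest' -> YES, starts with 'pre' (count: 1)
  'preview' -> YES, starts with 'pre' (count: 2)
  'disagree' -> no (count: 2)
  'cat' -> no (count: 2)
  'redo' -> no (count: 2)
  'prepay' -> YES, starts with 'pre' (count: 3)
Total with prefix 'pre': 3

3


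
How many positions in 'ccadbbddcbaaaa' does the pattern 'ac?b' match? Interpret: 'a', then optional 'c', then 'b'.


Pattern: ac?b means 'a', then optional 'c', then 'b'.
Scanning 'ccadbbddcbaaaa' position-by-position:
  Pos 0: window 'cca' -> no
  Pos 1: window 'cad' -> no
  Pos 2: window 'adb' -> no
  Pos 3: window 'dbb' -> no
  Pos 4: window 'bbd' -> no
  Pos 5: window 'bdd' -> no
  Pos 6: window 'ddc' -> no
  Pos 7: window 'dcb' -> no
  Pos 8: window 'cba' -> no
  Pos 9: window 'baa' -> no
  Pos 10: window 'aaa' -> no
  Pos 11: window 'aaa' -> no
  Pos 12: window 'aa' -> no
  Pos 13: window 'a' -> no
Total matches: 0

0


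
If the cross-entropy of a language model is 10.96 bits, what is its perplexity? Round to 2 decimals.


Perplexity formula: PP = 2^H
H = 10.96
PP = 2^10.96
Decompose: 2^10.96 = 2^10 * 2^0.96
2^10 = 1024, 2^0.96 ~ 1.9453099
PP ~ 1024 * 1.9453099 = 1991.9973376
Rounded to 2 decimals: 1992.00

1992.00


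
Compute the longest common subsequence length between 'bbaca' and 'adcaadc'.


DP table for LCS of 'bbaca' and 'adcaadc':
       a  d  c  a  a  d  c
    0  0  0  0  0  0  0  0
  b 0  0  0  0  0  0  0  0
  b 0  0  0  0  0  0  0  0
  a 0  1  1  1  1  1  1  1
  c 0  1  1  2  2  2  2  2
  a 0  1  1  2  3  3  3  3
LCS: 'aca'
LCS length = 3

3


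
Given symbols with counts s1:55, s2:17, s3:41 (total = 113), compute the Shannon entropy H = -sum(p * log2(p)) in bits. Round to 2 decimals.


Computing entropy H = -sum(p_i * log2(p_i)):
  s1: p = 55/113 = 0.4867, -p*log2(p) = 0.5056
  s2: p = 17/113 = 0.1504, -p*log2(p) = 0.4111
  s3: p = 41/113 = 0.3628, -p*log2(p) = 0.5307
H = sum of terms = 1.4474
Rounded to 2 decimals: 1.45

1.45


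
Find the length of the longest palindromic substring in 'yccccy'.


Scanning 'yccccy' for palindromic substrings.
Substring at positions 0-5: 'yccccy'.
Check: reverse('yccccy') = 'yccccy' -> palindrome confirmed.
No longer palindromic substring exists; longest length = 6

6


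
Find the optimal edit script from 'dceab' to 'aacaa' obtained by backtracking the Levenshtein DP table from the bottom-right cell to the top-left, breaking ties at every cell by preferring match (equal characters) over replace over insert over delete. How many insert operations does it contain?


Edit distance = 4. Backtracking from cell (5, 5) with preference match > replace > insert > delete,
then listing the resulting alignment 'dceab' -> 'aacaa' left to right:
  Step 1: replace d->a
  Step 2: replace c->a
  Step 3: replace e->c
  Step 4: keep 'a'
  Step 5: replace b->a
Total insertions: 0

0


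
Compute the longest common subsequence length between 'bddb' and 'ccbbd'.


DP table for LCS of 'bddb' and 'ccbbd':
       c  c  b  b  d
    0  0  0  0  0  0
  b 0  0  0  1  1  1
  d 0  0  0  1  1  2
  d 0  0  0  1  1  2
  b 0  0  0  1  2  2
LCS: 'bd'
LCS length = 2

2


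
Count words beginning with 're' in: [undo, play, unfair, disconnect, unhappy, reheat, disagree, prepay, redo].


Checking each word for prefix 're':
  'undo' -> no (count: 0)
  'play' -> no (count: 0)
  'unfair' -> no (count: 0)
  'disconnect' -> no (count: 0)
  'unhappy' -> no (count: 0)
  'reheat' -> YES, starts with 're' (count: 1)
  'disagree' -> no (count: 1)
  'prepay' -> no (count: 1)
  'redo' -> YES, starts with 're' (count: 2)
Total with prefix 're': 2

2


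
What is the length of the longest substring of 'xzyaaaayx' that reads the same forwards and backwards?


Scanning 'xzyaaaayx' for palindromic substrings.
Substring at positions 2-7: 'yaaaay'.
Check: reverse('yaaaay') = 'yaaaay' -> palindrome confirmed.
Neighbouring characters ('z' / 'x') break symmetry, so it cannot extend further.
No longer palindromic substring exists; longest length = 6

6


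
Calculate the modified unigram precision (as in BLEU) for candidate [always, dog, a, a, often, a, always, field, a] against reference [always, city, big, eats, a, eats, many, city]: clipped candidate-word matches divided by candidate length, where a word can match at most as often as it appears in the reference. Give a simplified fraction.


Reference word counts: {'a': 1, 'always': 1, 'big': 1, 'city': 2, 'eats': 2, 'many': 1}
Checking each candidate word (with clipping):
  'always' -> in reference (ref count 1, used 1/1) -> match (matches: 1)
  'dog' -> not in reference -> no match (matches: 1)
  'a' -> in reference (ref count 1, used 1/1) -> match (matches: 2)
  'a' -> ref count 1 already used up (1/1) -> clipped, no match (matches: 2)
  'often' -> not in reference -> no match (matches: 2)
  'a' -> ref count 1 already used up (1/1) -> clipped, no match (matches: 2)
  'always' -> ref count 1 already used up (1/1) -> clipped, no match (matches: 2)
  'field' -> not in reference -> no match (matches: 2)
  'a' -> ref count 1 already used up (1/1) -> clipped, no match (matches: 2)
Clipped matches: 2, Candidate length: 9
Precision = 2/9

2/9


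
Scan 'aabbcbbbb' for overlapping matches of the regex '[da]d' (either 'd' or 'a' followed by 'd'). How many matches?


Pattern: [da]d means either 'd' or 'a' followed by 'd'.
Scanning 'aabbcbbbb' position-by-position:
  Pos 0: window 'aa' -> no
  Pos 1: window 'ab' -> no
  Pos 2: window 'bb' -> no
  Pos 3: window 'bc' -> no
  Pos 4: window 'cb' -> no
  Pos 5: window 'bb' -> no
  Pos 6: window 'bb' -> no
  Pos 7: window 'bb' -> no
  Pos 8: window 'b' -> no
Total matches: 0

0


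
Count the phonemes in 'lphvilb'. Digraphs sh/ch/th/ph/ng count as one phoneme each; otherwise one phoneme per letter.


Parsing 'lphvilb' greedily, digraphs first:
  'l' -> consonant phoneme (phonemes so far: 1)
  'ph' -> digraph (1 consonant phoneme) (phonemes so far: 2)
  'v' -> consonant phoneme (phonemes so far: 3)
  'i' -> vowel phoneme (phonemes so far: 4)
  'l' -> consonant phoneme (phonemes so far: 5)
  'b' -> consonant phoneme (phonemes so far: 6)
Total phonemes: 6

6


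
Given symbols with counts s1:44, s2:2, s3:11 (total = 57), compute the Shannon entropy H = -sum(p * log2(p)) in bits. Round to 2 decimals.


Computing entropy H = -sum(p_i * log2(p_i)):
  s1: p = 44/57 = 0.7719, -p*log2(p) = 0.2883
  s2: p = 2/57 = 0.0351, -p*log2(p) = 0.1696
  s3: p = 11/57 = 0.1930, -p*log2(p) = 0.4580
H = sum of terms = 0.9159
Rounded to 2 decimals: 0.92

0.92


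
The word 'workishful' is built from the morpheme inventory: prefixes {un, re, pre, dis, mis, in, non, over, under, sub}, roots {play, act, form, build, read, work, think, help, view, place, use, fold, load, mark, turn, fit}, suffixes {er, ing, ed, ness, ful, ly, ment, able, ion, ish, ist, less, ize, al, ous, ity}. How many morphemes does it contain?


Segmenting 'workishful' against the inventory:
  'work' -> root (morpheme 1)
  'ish' -> suffix (morpheme 2)
  'ful' -> suffix (morpheme 3)
Total morphemes: 3

3


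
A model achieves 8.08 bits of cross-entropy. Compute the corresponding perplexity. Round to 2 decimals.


Perplexity formula: PP = 2^H
H = 8.08
PP = 2^8.08
Decompose: 2^8.08 = 2^8 * 2^0.08
2^8 = 256, 2^0.08 ~ 1.0570180
PP ~ 256 * 1.0570180 = 270.5966080
Rounded to 2 decimals: 270.60

270.60


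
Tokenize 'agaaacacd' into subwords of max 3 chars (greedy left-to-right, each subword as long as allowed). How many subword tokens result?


'agaaacacd' has 9 characters.
Chunking with max size 3:
  Chunk 1: 'aga' (positions 0-2)
  Chunk 2: 'aac' (positions 3-5)
  Chunk 3: 'acd' (positions 6-8)
Total chunks: ceil(9 / 3) = 3

3


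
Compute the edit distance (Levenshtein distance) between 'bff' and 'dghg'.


Building DP table for s1='bff' (len 3) and s2='dghg' (len 4):
       d  g  h  g
    0  1  2  3  4
  b 1  1  2  3  4
  f 2  2  2  3  4
  f 3  3  3  3  4
Edit distance = dp[3][4] = 4

4


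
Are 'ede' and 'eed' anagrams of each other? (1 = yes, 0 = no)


Sort characters of 'ede': 'dee'
Sort characters of 'eed': 'dee'
Sorted forms match -> they ARE anagrams
Result: 1

1


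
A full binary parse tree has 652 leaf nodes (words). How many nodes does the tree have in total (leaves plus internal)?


Leaf nodes (terminals): 652
Internal nodes = n - 1 = 652 - 1 = 651
Total = leaves + internal = 652 + 651 = 1303

1303


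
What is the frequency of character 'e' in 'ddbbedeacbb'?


Scanning 'ddbbedeacbb' for 'e':
  Position 4: 'e' -> MATCH (count: 1)
  Position 6: 'e' -> MATCH (count: 2)
Total occurrences of 'e': 2

2


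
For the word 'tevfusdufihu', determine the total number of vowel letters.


Scanning each character of 'tevfusdufihu':
  Position 1: 't' -> consonant (running count: 0)
  Position 2: 'e' -> vowel (running count: 1)
  Position 3: 'v' -> consonant (running count: 1)
  Position 4: 'f' -> consonant (running count: 1)
  Position 5: 'u' -> vowel (running count: 2)
  Position 6: 's' -> consonant (running count: 2)
  Position 7: 'd' -> consonant (running count: 2)
  Position 8: 'u' -> vowel (running count: 3)
  Position 9: 'f' -> consonant (running count: 3)
  Position 10: 'i' -> vowel (running count: 4)
  Position 11: 'h' -> consonant (running count: 4)
  Position 12: 'u' -> vowel (running count: 5)
Total vowels: 5

5


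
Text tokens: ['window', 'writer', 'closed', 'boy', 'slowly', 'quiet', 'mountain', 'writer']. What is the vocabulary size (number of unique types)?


Listing all tokens and tracking unique types:
  Token 1: 'window' -> NEW (unique so far: 1)
  Token 2: 'writer' -> NEW (unique so far: 2)
  Token 3: 'closed' -> NEW (unique so far: 3)
  Token 4: 'boy' -> NEW (unique so far: 4)
  Token 5: 'slowly' -> NEW (unique so far: 5)
  Token 6: 'quiet' -> NEW (unique so far: 6)
  Token 7: 'mountain' -> NEW (unique so far: 7)
  Token 8: 'writer' -> duplicate (unique so far: 7)
Unique types: ('boy', 'closed', 'mountain', 'quiet', 'slowly', 'window', 'writer')
Vocabulary size: 7

7


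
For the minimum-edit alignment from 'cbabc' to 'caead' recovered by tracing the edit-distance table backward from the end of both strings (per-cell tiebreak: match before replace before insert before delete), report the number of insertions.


Edit distance = 4. Backtracking from cell (5, 5) with preference match > replace > insert > delete,
then listing the resulting alignment 'cbabc' -> 'caead' left to right:
  Step 1: keep 'c'
  Step 2: replace b->a
  Step 3: replace a->e
  Step 4: replace b->a
  Step 5: replace c->d
Total insertions: 0

0


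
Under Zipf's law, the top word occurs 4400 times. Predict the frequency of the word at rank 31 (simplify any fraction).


Zipf's law: freq(rank) = f1 / rank
f1 = 4400, rank = 31
freq = 4400 / 31
GCD(4400, 31) = 1
Simplified: 4400/31

4400/31


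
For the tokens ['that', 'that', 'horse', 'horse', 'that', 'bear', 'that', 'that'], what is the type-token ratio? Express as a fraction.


Tokens: 8
Unique types: ('bear', 'horse', 'that') = 3
TTR = 3/8
Already in lowest terms.

3/8


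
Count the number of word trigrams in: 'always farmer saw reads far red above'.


Word trigrams from [7] words:
  Trigram 1: (always farmer saw)
  Trigram 2: (farmer saw reads)
  Trigram 3: (saw reads far)
  Trigram 4: (reads far red)
  Trigram 5: (far red above)
Total word trigrams: 7 - 2 = 5

5


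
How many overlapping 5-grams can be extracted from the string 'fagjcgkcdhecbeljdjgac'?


String 'fagjcgkcdhecbeljdjgac' has length L = 21.
Number of overlapping n-grams = L - n + 1
Substituting: 21 - 5 + 1 = 17

17


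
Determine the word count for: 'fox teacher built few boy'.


Counting words by splitting on spaces:
  Word 1: 'fox'
  Word 2: 'teacher'
  Word 3: 'built'
  Word 4: 'few'
  Word 5: 'boy'
Total words: 5

5


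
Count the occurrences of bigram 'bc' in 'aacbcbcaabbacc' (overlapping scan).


Scanning 'aacbcbcaabbacc' for bigram 'bc':
  Position 0: 'aa' -> no
  Position 1: 'ac' -> no
  Position 2: 'cb' -> no
  Position 3: 'bc' -> MATCH
  Position 4: 'cb' -> no
  Position 5: 'bc' -> MATCH
  Position 6: 'ca' -> no
  Position 7: 'aa' -> no
  Position 8: 'ab' -> no
  Position 9: 'bb' -> no
  Position 10: 'ba' -> no
  Position 11: 'ac' -> no
  Position 12: 'cc' -> no
Total matches: 2

2


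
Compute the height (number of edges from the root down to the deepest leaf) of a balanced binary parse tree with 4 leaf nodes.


In a balanced binary tree with n leaves the deepest leaf is ceil(log2(n)) edges below the root.
log2(4) = 2.0000
ceil(2.0000) = 2
height (edges) = 2

2


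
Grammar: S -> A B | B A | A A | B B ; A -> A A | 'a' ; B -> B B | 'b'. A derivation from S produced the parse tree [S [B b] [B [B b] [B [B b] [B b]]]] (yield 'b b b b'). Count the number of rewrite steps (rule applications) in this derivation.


Every bracketed nonterminal node [X ...] in the tree is produced by exactly one rule application.
Reading the tree off as a leftmost derivation:
  Step 1: S  =>  B B   (applied S -> B B)
  Step 2: B B  =>  b B   (applied B -> b)
  Step 3: b B  =>  b B B   (applied B -> B B)
  Step 4: b B B  =>  b b B   (applied B -> b)
  Step 5: b b B  =>  b b B B   (applied B -> B B)
  Step 6: b b B B  =>  b b b B   (applied B -> b)
  Step 7: b b b B  =>  b b b b   (applied B -> b)
Final yield: b b b b
Total rewrite steps: 7

7


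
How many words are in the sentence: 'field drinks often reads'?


Counting words by splitting on spaces:
  Word 1: 'field'
  Word 2: 'drinks'
  Word 3: 'often'
  Word 4: 'reads'
Total words: 4

4


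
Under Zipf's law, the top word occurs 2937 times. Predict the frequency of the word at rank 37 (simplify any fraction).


Zipf's law: freq(rank) = f1 / rank
f1 = 2937, rank = 37
freq = 2937 / 37
GCD(2937, 37) = 1
Simplified: 2937/37

2937/37


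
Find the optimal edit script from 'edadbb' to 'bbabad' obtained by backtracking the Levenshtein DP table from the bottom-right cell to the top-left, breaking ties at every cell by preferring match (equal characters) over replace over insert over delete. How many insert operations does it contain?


Edit distance = 5. Backtracking from cell (6, 6) with preference match > replace > insert > delete,
then listing the resulting alignment 'edadbb' -> 'bbabad' left to right:
  Step 1: replace e->b
  Step 2: replace d->b
  Step 3: keep 'a'
  Step 4: replace d->b
  Step 5: replace b->a
  Step 6: replace b->d
Total insertions: 0

0


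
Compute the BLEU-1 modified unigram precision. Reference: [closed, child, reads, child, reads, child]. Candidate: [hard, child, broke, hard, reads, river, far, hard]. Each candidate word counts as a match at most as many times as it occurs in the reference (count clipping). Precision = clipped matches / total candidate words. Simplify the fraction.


Reference word counts: {'child': 3, 'closed': 1, 'reads': 2}
Checking each candidate word (with clipping):
  'hard' -> not in reference -> no match (matches: 0)
  'child' -> in reference (ref count 3, used 1/3) -> match (matches: 1)
  'broke' -> not in reference -> no match (matches: 1)
  'hard' -> not in reference -> no match (matches: 1)
  'reads' -> in reference (ref count 2, used 1/2) -> match (matches: 2)
  'river' -> not in reference -> no match (matches: 2)
  'far' -> not in reference -> no match (matches: 2)
  'hard' -> not in reference -> no match (matches: 2)
Clipped matches: 2, Candidate length: 8
Precision = 2/8 = 1/4

1/4


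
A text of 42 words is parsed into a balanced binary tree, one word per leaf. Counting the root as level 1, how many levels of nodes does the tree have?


In a balanced binary tree with n leaves the deepest leaf is ceil(log2(n)) edges below the root,
so counting node levels inclusive of root and leaves gives ceil(log2(n)) + 1 levels.
log2(42) = 5.3923
ceil(5.3923) = 6
levels = 6 + 1 = 7

7


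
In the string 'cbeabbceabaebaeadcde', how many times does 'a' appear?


Scanning 'cbeabbceabaebaeadcde' for 'a':
  Position 3: 'a' -> MATCH (count: 1)
  Position 8: 'a' -> MATCH (count: 2)
  Position 10: 'a' -> MATCH (count: 3)
  Position 13: 'a' -> MATCH (count: 4)
  Position 15: 'a' -> MATCH (count: 5)
Total occurrences of 'a': 5

5


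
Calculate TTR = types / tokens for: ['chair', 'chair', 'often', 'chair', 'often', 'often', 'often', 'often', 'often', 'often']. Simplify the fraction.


Tokens: 10
Unique types: ('chair', 'often') = 2
TTR = 2/10
Simplify: divide both by 2 -> 1/5
TTR = 1/5

1/5


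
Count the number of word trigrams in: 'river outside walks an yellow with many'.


Word trigrams from [7] words:
  Trigram 1: (river outside walks)
  Trigram 2: (outside walks an)
  Trigram 3: (walks an yellow)
  Trigram 4: (an yellow with)
  Trigram 5: (yellow with many)
Total word trigrams: 7 - 2 = 5

5


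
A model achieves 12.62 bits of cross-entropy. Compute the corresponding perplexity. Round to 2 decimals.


Perplexity formula: PP = 2^H
H = 12.62
PP = 2^12.62
Decompose: 2^12.62 = 2^12 * 2^0.62
2^12 = 4096, 2^0.62 ~ 1.5368752
PP ~ 4096 * 1.5368752 = 6295.0408192
Rounded to 2 decimals: 6295.04

6295.04


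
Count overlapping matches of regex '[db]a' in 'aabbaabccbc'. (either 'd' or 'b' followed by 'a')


Pattern: [db]a means either 'd' or 'b' followed by 'a'.
Scanning 'aabbaabccbc' position-by-position:
  Pos 0: window 'aa' -> no
  Pos 1: window 'ab' -> no
  Pos 2: window 'bb' -> no
  Pos 3: window 'ba' -> MATCH
  Pos 4: window 'aa' -> no
  Pos 5: window 'ab' -> no
  Pos 6: window 'bc' -> no
  Pos 7: window 'cc' -> no
  Pos 8: window 'cb' -> no
  Pos 9: window 'bc' -> no
  Pos 10: window 'c' -> no
Total matches: 1

1


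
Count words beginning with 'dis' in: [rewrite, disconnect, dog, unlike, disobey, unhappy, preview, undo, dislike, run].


Checking each word for prefix 'dis':
  'rewrite' -> no (count: 0)
  'disconnect' -> YES, starts with 'dis' (count: 1)
  'dog' -> no (count: 1)
  'unlike' -> no (count: 1)
  'disobey' -> YES, starts with 'dis' (count: 2)
  'unhappy' -> no (count: 2)
  'preview' -> no (count: 2)
  'undo' -> no (count: 2)
  'dislike' -> YES, starts with 'dis' (count: 3)
  'run' -> no (count: 3)
Total with prefix 'dis': 3

3


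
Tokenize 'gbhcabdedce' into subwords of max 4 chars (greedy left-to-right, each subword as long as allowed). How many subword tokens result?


'gbhcabdedce' has 11 characters.
Chunking with max size 4:
  Chunk 1: 'gbhc' (positions 0-3)
  Chunk 2: 'abde' (positions 4-7)
  Chunk 3: 'dce' (positions 8-10)
Total chunks: ceil(11 / 4) = 3

3


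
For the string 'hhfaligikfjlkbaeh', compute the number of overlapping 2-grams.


String 'hhfaligikfjlkbaeh' has length L = 17.
Number of overlapping n-grams = L - n + 1
Substituting: 17 - 2 + 1 = 16

16


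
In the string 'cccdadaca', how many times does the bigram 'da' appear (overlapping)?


Scanning 'cccdadaca' for bigram 'da':
  Position 0: 'cc' -> no
  Position 1: 'cc' -> no
  Position 2: 'cd' -> no
  Position 3: 'da' -> MATCH
  Position 4: 'ad' -> no
  Position 5: 'da' -> MATCH
  Position 6: 'ac' -> no
  Position 7: 'ca' -> no
Total matches: 2

2


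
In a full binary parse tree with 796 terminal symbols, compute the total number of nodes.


Leaf nodes (terminals): 796
Internal nodes = n - 1 = 796 - 1 = 795
Total = leaves + internal = 796 + 795 = 1591

1591


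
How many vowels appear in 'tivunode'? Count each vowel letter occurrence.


Scanning each character of 'tivunode':
  Position 1: 't' -> consonant (running count: 0)
  Position 2: 'i' -> vowel (running count: 1)
  Position 3: 'v' -> consonant (running count: 1)
  Position 4: 'u' -> vowel (running count: 2)
  Position 5: 'n' -> consonant (running count: 2)
  Position 6: 'o' -> vowel (running count: 3)
  Position 7: 'd' -> consonant (running count: 3)
  Position 8: 'e' -> vowel (running count: 4)
Total vowels: 4

4


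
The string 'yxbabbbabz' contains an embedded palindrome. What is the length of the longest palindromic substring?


Scanning 'yxbabbbabz' for palindromic substrings.
Substring at positions 2-8: 'babbbab'.
Check: reverse('babbbab') = 'babbbab' -> palindrome confirmed.
Neighbouring characters ('x' / 'z') break symmetry, so it cannot extend further.
No longer palindromic substring exists; longest length = 7

7


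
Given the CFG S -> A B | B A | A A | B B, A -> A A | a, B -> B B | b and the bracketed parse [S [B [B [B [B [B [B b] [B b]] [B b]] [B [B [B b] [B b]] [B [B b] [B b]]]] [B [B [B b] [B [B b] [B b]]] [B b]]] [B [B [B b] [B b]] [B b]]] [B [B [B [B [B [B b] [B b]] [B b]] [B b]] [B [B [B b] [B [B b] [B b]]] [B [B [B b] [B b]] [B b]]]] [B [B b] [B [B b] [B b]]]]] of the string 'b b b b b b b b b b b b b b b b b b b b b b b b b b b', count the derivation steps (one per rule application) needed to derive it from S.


Every bracketed nonterminal node [X ...] in the tree is produced by exactly one rule application.
Reading the tree off as a leftmost derivation:
  Step 1: S  =>  B B   (applied S -> B B)
  Step 2: B B  =>  B B B   (applied B -> B B)
  Step 3: B B B  =>  B B B B   (applied B -> B B)
  Step 4: B B B B  =>  B B B B B   (applied B -> B B)
  Step 5: B B B B B  =>  B B B B B B   (applied B -> B B)
  Step 6: B B B B B B  =>  B B B B B B B   (applied B -> B B)
  Step 7: B B B B B B B  =>  b B B B B B B   (applied B -> b)
  Step 8: b B B B B B B  =>  b b B B B B B   (applied B -> b)
  Step 9: b b B B B B B  =>  b b b B B B B   (applied B -> b)
  Step 10: b b b B B B B  =>  b b b B B B B B   (applied B -> B B)
  Step 11: b b b B B B B B  =>  b b b B B B B B B   (applied B -> B B)
  Step 12: b b b B B B B B B  =>  b b b b B B B B B   (applied B -> b)
  Step 13: b b b b B B B B B  =>  b b b b b B B B B   (applied B -> b)
  Step 14: b b b b b B B B B  =>  b b b b b B B B B B   (applied B -> B B)
  Step 15: b b b b b B B B B B  =>  b b b b b b B B B B   (applied B -> b)
  Step 16: b b b b b b B B B B  =>  b b b b b b b B B B   (applied B -> b)
  Step 17: b b b b b b b B B B  =>  b b b b b b b B B B B   (applied B -> B B)
  Step 18: b b b b b b b B B B B  =>  b b b b b b b B B B B B   (applied B -> B B)
  Step 19: b b b b b b b B B B B B  =>  b b b b b b b b B B B B   (applied B -> b)
  Step 20: b b b b b b b b B B B B  =>  b b b b b b b b B B B B B   (applied B -> B B)
  Step 21: b b b b b b b b B B B B B  =>  b b b b b b b b b B B B B   (applied B -> b)
  Step 22: b b b b b b b b b B B B B  =>  b b b b b b b b b b B B B   (applied B -> b)
  Step 23: b b b b b b b b b b B B B  =>  b b b b b b b b b b b B B   (applied B -> b)
  Step 24: b b b b b b b b b b b B B  =>  b b b b b b b b b b b B B B   (applied B -> B B)
  Step 25: b b b b b b b b b b b B B B  =>  b b b b b b b b b b b B B B B   (applied B -> B B)
  Step 26: b b b b b b b b b b b B B B B  =>  b b b b b b b b b b b b B B B   (applied B -> b)
  Step 27: b b b b b b b b b b b b B B B  =>  b b b b b b b b b b b b b B B   (applied B -> b)
  Step 28: b b b b b b b b b b b b b B B  =>  b b b b b b b b b b b b b b B   (applied B -> b)
  Step 29: b b b b b b b b b b b b b b B  =>  b b b b b b b b b b b b b b B B   (applied B -> B B)
  Step 30: b b b b b b b b b b b b b b B B  =>  b b b b b b b b b b b b b b B B B   (applied B -> B B)
  Step 31: b b b b b b b b b b b b b b B B B  =>  b b b b b b b b b b b b b b B B B B   (applied B -> B B)
  Step 32: b b b b b b b b b b b b b b B B B B  =>  b b b b b b b b b b b b b b B B B B B   (applied B -> B B)
  Step 33: b b b b b b b b b b b b b b B B B B B  =>  b b b b b b b b b b b b b b B B B B B B   (applied B -> B B)
  Step 34: b b b b b b b b b b b b b b B B B B B B  =>  b b b b b b b b b b b b b b b B B B B B   (applied B -> b)
  Step 35: b b b b b b b b b b b b b b b B B B B B  =>  b b b b b b b b b b b b b b b b B B B B   (applied B -> b)
  Step 36: b b b b b b b b b b b b b b b b B B B B  =>  b b b b b b b b b b b b b b b b b B B B   (applied B -> b)
  Step 37: b b b b b b b b b b b b b b b b b B B B  =>  b b b b b b b b b b b b b b b b b b B B   (applied B -> b)
  Step 38: b b b b b b b b b b b b b b b b b b B B  =>  b b b b b b b b b b b b b b b b b b B B B   (applied B -> B B)
  Step 39: b b b b b b b b b b b b b b b b b b B B B  =>  b b b b b b b b b b b b b b b b b b B B B B   (applied B -> B B)
  Step 40: b b b b b b b b b b b b b b b b b b B B B B  =>  b b b b b b b b b b b b b b b b b b b B B B   (applied B -> b)
  Step 41: b b b b b b b b b b b b b b b b b b b B B B  =>  b b b b b b b b b b b b b b b b b b b B B B B   (applied B -> B B)
  Step 42: b b b b b b b b b b b b b b b b b b b B B B B  =>  b b b b b b b b b b b b b b b b b b b b B B B   (applied B -> b)
  Step 43: b b b b b b b b b b b b b b b b b b b b B B B  =>  b b b b b b b b b b b b b b b b b b b b b B B   (applied B -> b)
  Step 44: b b b b b b b b b b b b b b b b b b b b b B B  =>  b b b b b b b b b b b b b b b b b b b b b B B B   (applied B -> B B)
  Step 45: b b b b b b b b b b b b b b b b b b b b b B B B  =>  b b b b b b b b b b b b b b b b b b b b b B B B B   (applied B -> B B)
  Step 46: b b b b b b b b b b b b b b b b b b b b b B B B B  =>  b b b b b b b b b b b b b b b b b b b b b b B B B   (applied B -> b)
  Step 47: b b b b b b b b b b b b b b b b b b b b b b B B B  =>  b b b b b b b b b b b b b b b b b b b b b b b B B   (applied B -> b)
  Step 48: b b b b b b b b b b b b b b b b b b b b b b b B B  =>  b b b b b b b b b b b b b b b b b b b b b b b b B   (applied B -> b)
  Step 49: b b b b b b b b b b b b b b b b b b b b b b b b B  =>  b b b b b b b b b b b b b b b b b b b b b b b b B B   (applied B -> B B)
  Step 50: b b b b b b b b b b b b b b b b b b b b b b b b B B  =>  b b b b b b b b b b b b b b b b b b b b b b b b b B   (applied B -> b)
  Step 51: b b b b b b b b b b b b b b b b b b b b b b b b b B  =>  b b b b b b b b b b b b b b b b b b b b b b b b b B B   (applied B -> B B)
  Step 52: b b b b b b b b b b b b b b b b b b b b b b b b b B B  =>  b b b b b b b b b b b b b b b b b b b b b b b b b b B   (applied B -> b)
  Step 53: b b b b b b b b b b b b b b b b b b b b b b b b b b B  =>  b b b b b b b b b b b b b b b b b b b b b b b b b b b   (applied B -> b)
Final yield: b b b b b b b b b b b b b b b b b b b b b b b b b b b
Total rewrite steps: 53

53
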